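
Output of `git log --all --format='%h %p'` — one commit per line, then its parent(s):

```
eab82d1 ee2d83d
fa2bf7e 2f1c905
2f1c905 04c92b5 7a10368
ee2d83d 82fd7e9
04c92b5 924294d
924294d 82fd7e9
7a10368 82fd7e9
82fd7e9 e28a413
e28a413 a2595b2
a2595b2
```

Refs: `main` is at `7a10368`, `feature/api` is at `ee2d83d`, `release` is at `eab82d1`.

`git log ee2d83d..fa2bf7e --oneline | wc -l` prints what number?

5

Reachable from fa2bf7e: {04c92b5, 2f1c905, 7a10368, 82fd7e9, 924294d, a2595b2, e28a413, fa2bf7e}.
Reachable from ee2d83d: {82fd7e9, a2595b2, e28a413, ee2d83d}.
In fa2bf7e's history but not ee2d83d's: {04c92b5, 2f1c905, 7a10368, 924294d, fa2bf7e} — 5 commits.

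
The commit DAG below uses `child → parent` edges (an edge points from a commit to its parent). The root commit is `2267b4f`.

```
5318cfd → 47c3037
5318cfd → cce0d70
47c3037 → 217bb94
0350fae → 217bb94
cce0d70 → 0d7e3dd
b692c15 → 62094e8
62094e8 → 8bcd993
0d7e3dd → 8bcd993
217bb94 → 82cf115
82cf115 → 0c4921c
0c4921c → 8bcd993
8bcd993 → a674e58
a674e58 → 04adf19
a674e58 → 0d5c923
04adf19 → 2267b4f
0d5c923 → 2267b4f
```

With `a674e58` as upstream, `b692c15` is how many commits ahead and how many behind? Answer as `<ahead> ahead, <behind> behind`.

Reachable from b692c15: {04adf19, 0d5c923, 2267b4f, 62094e8, 8bcd993, a674e58, b692c15}.
Reachable from a674e58: {04adf19, 0d5c923, 2267b4f, a674e58}.
Only in b692c15's history (ahead): {62094e8, 8bcd993, b692c15} — 3.
Only in a674e58's history (behind): {} — 0.

3 ahead, 0 behind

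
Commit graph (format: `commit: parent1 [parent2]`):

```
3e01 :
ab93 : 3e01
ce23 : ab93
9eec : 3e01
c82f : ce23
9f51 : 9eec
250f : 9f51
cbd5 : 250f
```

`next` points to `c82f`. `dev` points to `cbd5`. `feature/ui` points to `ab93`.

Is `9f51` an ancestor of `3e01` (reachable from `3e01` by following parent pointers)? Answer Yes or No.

Ancestors of 3e01: {3e01}.
9f51 is not in that set, so it is not an ancestor of 3e01.

No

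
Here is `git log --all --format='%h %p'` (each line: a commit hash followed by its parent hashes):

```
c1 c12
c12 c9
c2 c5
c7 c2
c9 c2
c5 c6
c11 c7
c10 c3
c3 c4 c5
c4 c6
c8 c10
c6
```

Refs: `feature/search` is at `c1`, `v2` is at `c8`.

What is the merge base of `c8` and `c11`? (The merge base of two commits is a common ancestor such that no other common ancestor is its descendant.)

Ancestors of c8: {c10, c3, c4, c5, c6, c8}.
Ancestors of c11: {c11, c2, c5, c6, c7}.
Common ancestors: {c5, c6}.
Among these, c5 is not an ancestor of any other common ancestor — it is the merge base.

c5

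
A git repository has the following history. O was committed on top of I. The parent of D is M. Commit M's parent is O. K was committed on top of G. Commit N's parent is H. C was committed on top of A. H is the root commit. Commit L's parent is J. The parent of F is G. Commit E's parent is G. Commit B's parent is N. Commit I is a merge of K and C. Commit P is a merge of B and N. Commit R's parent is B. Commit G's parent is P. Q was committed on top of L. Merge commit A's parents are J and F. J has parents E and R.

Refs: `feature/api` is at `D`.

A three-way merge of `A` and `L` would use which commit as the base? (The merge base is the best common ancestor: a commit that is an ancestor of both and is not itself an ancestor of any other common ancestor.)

J

Ancestors of A: {A, B, E, F, G, H, J, N, P, R}.
Ancestors of L: {B, E, G, H, J, L, N, P, R}.
Common ancestors: {B, E, G, H, J, N, P, R}.
Among these, J is not an ancestor of any other common ancestor — it is the merge base.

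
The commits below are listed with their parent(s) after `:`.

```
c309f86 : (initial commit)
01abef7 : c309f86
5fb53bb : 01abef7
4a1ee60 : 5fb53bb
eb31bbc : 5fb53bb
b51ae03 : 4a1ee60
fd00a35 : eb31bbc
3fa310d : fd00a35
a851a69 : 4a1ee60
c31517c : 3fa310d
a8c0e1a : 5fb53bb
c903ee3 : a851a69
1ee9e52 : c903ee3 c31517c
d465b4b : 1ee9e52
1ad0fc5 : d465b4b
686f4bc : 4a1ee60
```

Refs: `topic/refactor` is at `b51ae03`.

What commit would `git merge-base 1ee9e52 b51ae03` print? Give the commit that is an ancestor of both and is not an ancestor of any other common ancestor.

4a1ee60

Ancestors of 1ee9e52: {01abef7, 1ee9e52, 3fa310d, 4a1ee60, 5fb53bb, a851a69, c309f86, c31517c, c903ee3, eb31bbc, fd00a35}.
Ancestors of b51ae03: {01abef7, 4a1ee60, 5fb53bb, b51ae03, c309f86}.
Common ancestors: {01abef7, 4a1ee60, 5fb53bb, c309f86}.
Among these, 4a1ee60 is not an ancestor of any other common ancestor — it is the merge base.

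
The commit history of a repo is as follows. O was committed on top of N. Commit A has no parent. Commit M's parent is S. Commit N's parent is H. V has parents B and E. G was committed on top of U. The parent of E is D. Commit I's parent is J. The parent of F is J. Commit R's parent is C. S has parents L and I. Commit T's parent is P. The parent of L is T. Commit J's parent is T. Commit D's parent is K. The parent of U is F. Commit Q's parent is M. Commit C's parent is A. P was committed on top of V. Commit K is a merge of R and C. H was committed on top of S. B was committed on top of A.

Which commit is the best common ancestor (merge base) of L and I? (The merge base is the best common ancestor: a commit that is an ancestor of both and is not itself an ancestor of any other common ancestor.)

Ancestors of L: {A, B, C, D, E, K, L, P, R, T, V}.
Ancestors of I: {A, B, C, D, E, I, J, K, P, R, T, V}.
Common ancestors: {A, B, C, D, E, K, P, R, T, V}.
Among these, T is not an ancestor of any other common ancestor — it is the merge base.

T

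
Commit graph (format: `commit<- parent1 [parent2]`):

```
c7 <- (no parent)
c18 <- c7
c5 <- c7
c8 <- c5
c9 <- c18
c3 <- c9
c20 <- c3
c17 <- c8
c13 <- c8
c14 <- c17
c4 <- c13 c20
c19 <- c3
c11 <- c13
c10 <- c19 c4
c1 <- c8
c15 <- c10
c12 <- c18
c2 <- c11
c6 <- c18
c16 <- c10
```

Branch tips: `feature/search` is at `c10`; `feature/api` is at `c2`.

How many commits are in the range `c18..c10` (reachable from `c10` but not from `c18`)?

Reachable from c10: {c10, c13, c18, c19, c20, c3, c4, c5, c7, c8, c9}.
Reachable from c18: {c18, c7}.
In c10's history but not c18's: {c10, c13, c19, c20, c3, c4, c5, c8, c9} — 9 commits.

9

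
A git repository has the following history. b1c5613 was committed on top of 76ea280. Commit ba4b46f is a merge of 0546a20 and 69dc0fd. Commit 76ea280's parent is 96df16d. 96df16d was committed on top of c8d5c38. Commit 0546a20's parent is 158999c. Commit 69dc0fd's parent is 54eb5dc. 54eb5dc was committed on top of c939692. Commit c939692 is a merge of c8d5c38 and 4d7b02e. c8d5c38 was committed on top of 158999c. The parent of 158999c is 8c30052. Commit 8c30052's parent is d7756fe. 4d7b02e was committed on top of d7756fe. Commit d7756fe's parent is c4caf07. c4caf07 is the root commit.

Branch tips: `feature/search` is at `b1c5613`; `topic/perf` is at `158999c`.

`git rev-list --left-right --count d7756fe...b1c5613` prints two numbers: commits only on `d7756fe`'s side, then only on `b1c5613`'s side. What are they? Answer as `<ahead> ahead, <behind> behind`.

0 ahead, 6 behind

Reachable from d7756fe: {c4caf07, d7756fe}.
Reachable from b1c5613: {158999c, 76ea280, 8c30052, 96df16d, b1c5613, c4caf07, c8d5c38, d7756fe}.
Only in d7756fe's history (ahead): {} — 0.
Only in b1c5613's history (behind): {158999c, 76ea280, 8c30052, 96df16d, b1c5613, c8d5c38} — 6.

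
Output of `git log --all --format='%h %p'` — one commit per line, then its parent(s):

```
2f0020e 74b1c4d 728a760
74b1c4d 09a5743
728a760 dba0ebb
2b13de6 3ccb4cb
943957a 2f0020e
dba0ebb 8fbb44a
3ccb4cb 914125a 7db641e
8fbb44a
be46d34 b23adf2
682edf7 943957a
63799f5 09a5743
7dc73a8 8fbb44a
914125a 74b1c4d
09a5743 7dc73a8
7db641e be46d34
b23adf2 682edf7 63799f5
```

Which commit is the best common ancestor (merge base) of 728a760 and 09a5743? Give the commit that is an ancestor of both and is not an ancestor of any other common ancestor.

Ancestors of 728a760: {728a760, 8fbb44a, dba0ebb}.
Ancestors of 09a5743: {09a5743, 7dc73a8, 8fbb44a}.
Common ancestors: {8fbb44a}.
The only common ancestor is 8fbb44a, so it is the merge base.

8fbb44a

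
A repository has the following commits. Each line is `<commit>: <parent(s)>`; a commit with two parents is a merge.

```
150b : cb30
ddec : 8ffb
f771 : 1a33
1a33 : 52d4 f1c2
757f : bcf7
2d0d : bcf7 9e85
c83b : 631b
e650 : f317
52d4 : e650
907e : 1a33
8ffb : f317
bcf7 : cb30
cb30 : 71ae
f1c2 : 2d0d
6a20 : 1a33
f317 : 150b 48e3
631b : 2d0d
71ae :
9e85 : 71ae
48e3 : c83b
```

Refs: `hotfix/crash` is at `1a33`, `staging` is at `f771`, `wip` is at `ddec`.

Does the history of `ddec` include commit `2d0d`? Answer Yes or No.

Ancestors of ddec (commits reachable by following parents): {150b, 2d0d, 48e3, 631b, 71ae, 8ffb, 9e85, bcf7, c83b, cb30, ddec, f317}.
2d0d is in that set, so it is an ancestor of ddec.

Yes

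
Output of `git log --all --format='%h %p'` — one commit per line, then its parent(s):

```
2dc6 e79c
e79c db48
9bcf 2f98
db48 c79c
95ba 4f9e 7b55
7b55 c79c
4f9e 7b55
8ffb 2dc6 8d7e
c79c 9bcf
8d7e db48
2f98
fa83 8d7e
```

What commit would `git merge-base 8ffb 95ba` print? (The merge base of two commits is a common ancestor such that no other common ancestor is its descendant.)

c79c

Ancestors of 8ffb: {2dc6, 2f98, 8d7e, 8ffb, 9bcf, c79c, db48, e79c}.
Ancestors of 95ba: {2f98, 4f9e, 7b55, 95ba, 9bcf, c79c}.
Common ancestors: {2f98, 9bcf, c79c}.
Among these, c79c is not an ancestor of any other common ancestor — it is the merge base.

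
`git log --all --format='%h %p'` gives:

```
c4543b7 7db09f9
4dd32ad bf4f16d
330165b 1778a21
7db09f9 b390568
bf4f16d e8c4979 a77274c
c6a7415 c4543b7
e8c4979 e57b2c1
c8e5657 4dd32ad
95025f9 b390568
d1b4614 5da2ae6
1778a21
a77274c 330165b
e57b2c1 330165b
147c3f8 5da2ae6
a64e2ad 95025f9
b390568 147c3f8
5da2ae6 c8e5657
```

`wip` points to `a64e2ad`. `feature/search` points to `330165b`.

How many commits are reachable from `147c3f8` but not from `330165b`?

8

Reachable from 147c3f8: {147c3f8, 1778a21, 330165b, 4dd32ad, 5da2ae6, a77274c, bf4f16d, c8e5657, e57b2c1, e8c4979}.
Reachable from 330165b: {1778a21, 330165b}.
In 147c3f8's history but not 330165b's: {147c3f8, 4dd32ad, 5da2ae6, a77274c, bf4f16d, c8e5657, e57b2c1, e8c4979} — 8 commits.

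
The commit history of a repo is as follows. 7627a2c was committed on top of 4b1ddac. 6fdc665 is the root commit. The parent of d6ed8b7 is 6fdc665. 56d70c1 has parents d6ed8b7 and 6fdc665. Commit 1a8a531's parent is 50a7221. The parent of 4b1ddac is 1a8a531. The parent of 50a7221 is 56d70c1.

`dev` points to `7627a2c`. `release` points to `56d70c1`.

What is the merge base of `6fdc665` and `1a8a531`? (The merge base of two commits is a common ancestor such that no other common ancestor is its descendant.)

6fdc665

Ancestors of 6fdc665: {6fdc665}.
Ancestors of 1a8a531: {1a8a531, 50a7221, 56d70c1, 6fdc665, d6ed8b7}.
Common ancestors: {6fdc665}.
The only common ancestor is 6fdc665, so it is the merge base.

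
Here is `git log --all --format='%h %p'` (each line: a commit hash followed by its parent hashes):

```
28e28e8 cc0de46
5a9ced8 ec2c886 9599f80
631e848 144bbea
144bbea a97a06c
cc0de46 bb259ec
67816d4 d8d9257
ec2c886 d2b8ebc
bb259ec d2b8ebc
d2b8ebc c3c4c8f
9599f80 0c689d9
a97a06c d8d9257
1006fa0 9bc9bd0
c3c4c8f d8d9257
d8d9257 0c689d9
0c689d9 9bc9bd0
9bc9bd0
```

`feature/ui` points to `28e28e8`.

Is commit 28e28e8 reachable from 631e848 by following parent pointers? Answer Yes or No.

Ancestors of 631e848: {0c689d9, 144bbea, 631e848, 9bc9bd0, a97a06c, d8d9257}.
28e28e8 is not in that set, so it is not an ancestor of 631e848.

No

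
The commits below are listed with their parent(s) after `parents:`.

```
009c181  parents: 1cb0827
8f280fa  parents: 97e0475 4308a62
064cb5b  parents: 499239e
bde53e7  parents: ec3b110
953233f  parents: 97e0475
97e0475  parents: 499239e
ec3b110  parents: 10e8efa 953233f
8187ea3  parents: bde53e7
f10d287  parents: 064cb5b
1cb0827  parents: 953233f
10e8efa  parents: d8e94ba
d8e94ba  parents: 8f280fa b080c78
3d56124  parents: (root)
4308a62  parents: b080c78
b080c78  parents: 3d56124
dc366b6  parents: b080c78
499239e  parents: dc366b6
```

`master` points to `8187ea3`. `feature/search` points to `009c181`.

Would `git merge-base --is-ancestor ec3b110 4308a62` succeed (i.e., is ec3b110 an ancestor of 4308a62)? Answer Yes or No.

No

Ancestors of 4308a62: {3d56124, 4308a62, b080c78}.
ec3b110 is not in that set, so it is not an ancestor of 4308a62.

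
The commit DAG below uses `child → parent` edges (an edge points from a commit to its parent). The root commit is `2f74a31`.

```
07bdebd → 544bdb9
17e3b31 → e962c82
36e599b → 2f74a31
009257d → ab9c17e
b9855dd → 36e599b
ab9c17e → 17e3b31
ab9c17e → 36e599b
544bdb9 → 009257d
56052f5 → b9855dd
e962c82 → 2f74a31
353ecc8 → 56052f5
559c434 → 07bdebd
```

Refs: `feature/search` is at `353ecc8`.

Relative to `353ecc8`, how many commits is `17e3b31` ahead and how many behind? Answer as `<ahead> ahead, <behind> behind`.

2 ahead, 4 behind

Reachable from 17e3b31: {17e3b31, 2f74a31, e962c82}.
Reachable from 353ecc8: {2f74a31, 353ecc8, 36e599b, 56052f5, b9855dd}.
Only in 17e3b31's history (ahead): {17e3b31, e962c82} — 2.
Only in 353ecc8's history (behind): {353ecc8, 36e599b, 56052f5, b9855dd} — 4.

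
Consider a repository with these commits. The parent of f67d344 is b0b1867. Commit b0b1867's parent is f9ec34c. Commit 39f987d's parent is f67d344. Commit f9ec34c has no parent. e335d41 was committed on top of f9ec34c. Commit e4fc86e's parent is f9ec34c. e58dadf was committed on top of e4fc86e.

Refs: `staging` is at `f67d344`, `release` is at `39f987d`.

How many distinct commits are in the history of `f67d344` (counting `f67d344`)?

3

Walking parent pointers from f67d344: reachable set = {b0b1867, f67d344, f9ec34c}.
That is 3 commits.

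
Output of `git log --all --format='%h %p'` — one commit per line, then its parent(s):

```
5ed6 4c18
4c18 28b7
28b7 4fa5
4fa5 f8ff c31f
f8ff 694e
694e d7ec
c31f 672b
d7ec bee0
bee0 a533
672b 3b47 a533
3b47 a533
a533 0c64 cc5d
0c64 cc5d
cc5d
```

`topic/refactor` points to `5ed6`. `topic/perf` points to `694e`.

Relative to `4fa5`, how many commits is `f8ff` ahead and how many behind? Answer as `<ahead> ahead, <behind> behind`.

0 ahead, 4 behind

Reachable from f8ff: {0c64, 694e, a533, bee0, cc5d, d7ec, f8ff}.
Reachable from 4fa5: {0c64, 3b47, 4fa5, 672b, 694e, a533, bee0, c31f, cc5d, d7ec, f8ff}.
Only in f8ff's history (ahead): {} — 0.
Only in 4fa5's history (behind): {3b47, 4fa5, 672b, c31f} — 4.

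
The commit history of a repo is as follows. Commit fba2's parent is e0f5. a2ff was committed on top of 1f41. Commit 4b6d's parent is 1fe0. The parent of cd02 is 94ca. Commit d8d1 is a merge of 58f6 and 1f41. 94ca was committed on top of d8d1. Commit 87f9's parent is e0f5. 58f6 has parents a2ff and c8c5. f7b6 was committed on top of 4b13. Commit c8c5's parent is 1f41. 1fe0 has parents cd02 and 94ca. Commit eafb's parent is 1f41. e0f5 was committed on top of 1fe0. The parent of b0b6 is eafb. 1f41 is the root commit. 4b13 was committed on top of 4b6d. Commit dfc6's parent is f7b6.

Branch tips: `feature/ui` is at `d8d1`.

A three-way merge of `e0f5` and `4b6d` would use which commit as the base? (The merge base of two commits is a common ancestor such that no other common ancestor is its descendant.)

1fe0

Ancestors of e0f5: {1f41, 1fe0, 58f6, 94ca, a2ff, c8c5, cd02, d8d1, e0f5}.
Ancestors of 4b6d: {1f41, 1fe0, 4b6d, 58f6, 94ca, a2ff, c8c5, cd02, d8d1}.
Common ancestors: {1f41, 1fe0, 58f6, 94ca, a2ff, c8c5, cd02, d8d1}.
Among these, 1fe0 is not an ancestor of any other common ancestor — it is the merge base.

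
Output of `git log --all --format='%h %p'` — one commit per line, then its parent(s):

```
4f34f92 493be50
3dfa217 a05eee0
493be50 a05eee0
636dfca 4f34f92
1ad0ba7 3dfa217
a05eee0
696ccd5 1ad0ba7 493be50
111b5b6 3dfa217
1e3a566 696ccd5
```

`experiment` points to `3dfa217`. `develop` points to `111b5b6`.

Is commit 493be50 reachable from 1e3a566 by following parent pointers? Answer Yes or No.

Yes

Ancestors of 1e3a566 (commits reachable by following parents): {1ad0ba7, 1e3a566, 3dfa217, 493be50, 696ccd5, a05eee0}.
493be50 is in that set, so it is an ancestor of 1e3a566.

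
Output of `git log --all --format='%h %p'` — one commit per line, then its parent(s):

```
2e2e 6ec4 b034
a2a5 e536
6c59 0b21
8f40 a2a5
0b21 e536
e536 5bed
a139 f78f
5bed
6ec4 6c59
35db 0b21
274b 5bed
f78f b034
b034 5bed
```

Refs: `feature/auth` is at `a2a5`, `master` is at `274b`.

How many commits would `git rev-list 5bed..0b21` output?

Reachable from 0b21: {0b21, 5bed, e536}.
Reachable from 5bed: {5bed}.
In 0b21's history but not 5bed's: {0b21, e536} — 2 commits.

2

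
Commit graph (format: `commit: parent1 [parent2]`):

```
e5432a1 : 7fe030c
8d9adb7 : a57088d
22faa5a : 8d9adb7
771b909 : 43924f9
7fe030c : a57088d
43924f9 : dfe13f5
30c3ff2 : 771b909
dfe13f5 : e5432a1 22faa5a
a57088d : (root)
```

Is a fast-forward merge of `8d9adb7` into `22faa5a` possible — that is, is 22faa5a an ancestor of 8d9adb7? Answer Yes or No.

No

A fast-forward from 22faa5a to 8d9adb7 is possible iff 22faa5a is an ancestor of 8d9adb7.
Ancestors of 8d9adb7: {8d9adb7, a57088d}.
22faa5a is not among them, so fast-forward is not possible.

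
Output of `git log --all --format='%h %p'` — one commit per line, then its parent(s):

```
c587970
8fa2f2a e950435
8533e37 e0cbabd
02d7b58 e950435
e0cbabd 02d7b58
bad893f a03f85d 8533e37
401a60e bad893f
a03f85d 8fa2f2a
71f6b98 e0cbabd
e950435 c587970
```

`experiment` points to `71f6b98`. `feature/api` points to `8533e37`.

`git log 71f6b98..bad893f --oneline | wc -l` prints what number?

4

Reachable from bad893f: {02d7b58, 8533e37, 8fa2f2a, a03f85d, bad893f, c587970, e0cbabd, e950435}.
Reachable from 71f6b98: {02d7b58, 71f6b98, c587970, e0cbabd, e950435}.
In bad893f's history but not 71f6b98's: {8533e37, 8fa2f2a, a03f85d, bad893f} — 4 commits.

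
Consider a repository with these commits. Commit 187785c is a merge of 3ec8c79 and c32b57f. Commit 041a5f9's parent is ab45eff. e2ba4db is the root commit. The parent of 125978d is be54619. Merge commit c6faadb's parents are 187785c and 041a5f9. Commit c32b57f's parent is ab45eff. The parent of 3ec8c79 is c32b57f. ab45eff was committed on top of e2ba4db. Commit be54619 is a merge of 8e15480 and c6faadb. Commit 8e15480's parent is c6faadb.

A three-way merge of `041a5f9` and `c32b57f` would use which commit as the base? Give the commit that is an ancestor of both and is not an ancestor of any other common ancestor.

Ancestors of 041a5f9: {041a5f9, ab45eff, e2ba4db}.
Ancestors of c32b57f: {ab45eff, c32b57f, e2ba4db}.
Common ancestors: {ab45eff, e2ba4db}.
Among these, ab45eff is not an ancestor of any other common ancestor — it is the merge base.

ab45eff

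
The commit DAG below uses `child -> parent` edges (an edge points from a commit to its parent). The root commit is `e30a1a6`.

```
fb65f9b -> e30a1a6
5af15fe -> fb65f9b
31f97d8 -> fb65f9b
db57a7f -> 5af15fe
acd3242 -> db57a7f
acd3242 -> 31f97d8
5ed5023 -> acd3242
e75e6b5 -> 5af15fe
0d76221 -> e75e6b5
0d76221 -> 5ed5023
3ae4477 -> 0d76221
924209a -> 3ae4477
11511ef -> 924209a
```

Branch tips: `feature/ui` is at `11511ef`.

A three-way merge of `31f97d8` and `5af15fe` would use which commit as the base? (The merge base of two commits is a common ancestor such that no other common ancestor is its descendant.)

fb65f9b

Ancestors of 31f97d8: {31f97d8, e30a1a6, fb65f9b}.
Ancestors of 5af15fe: {5af15fe, e30a1a6, fb65f9b}.
Common ancestors: {e30a1a6, fb65f9b}.
Among these, fb65f9b is not an ancestor of any other common ancestor — it is the merge base.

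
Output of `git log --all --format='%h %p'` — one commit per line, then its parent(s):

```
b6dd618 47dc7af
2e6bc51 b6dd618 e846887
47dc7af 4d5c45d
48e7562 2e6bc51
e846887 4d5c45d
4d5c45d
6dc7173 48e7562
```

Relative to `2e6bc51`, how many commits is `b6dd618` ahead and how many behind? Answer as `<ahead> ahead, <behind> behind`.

0 ahead, 2 behind

Reachable from b6dd618: {47dc7af, 4d5c45d, b6dd618}.
Reachable from 2e6bc51: {2e6bc51, 47dc7af, 4d5c45d, b6dd618, e846887}.
Only in b6dd618's history (ahead): {} — 0.
Only in 2e6bc51's history (behind): {2e6bc51, e846887} — 2.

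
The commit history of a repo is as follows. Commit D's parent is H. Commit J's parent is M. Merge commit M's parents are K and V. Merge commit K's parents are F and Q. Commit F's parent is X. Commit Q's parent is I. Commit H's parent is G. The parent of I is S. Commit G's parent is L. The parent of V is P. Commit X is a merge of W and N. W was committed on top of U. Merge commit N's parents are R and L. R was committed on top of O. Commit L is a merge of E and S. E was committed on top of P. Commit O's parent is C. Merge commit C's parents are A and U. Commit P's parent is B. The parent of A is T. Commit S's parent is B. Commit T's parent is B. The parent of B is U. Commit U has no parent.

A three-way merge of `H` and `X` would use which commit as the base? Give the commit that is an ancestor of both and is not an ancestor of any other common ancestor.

L

Ancestors of H: {B, E, G, H, L, P, S, U}.
Ancestors of X: {A, B, C, E, L, N, O, P, R, S, T, U, W, X}.
Common ancestors: {B, E, L, P, S, U}.
Among these, L is not an ancestor of any other common ancestor — it is the merge base.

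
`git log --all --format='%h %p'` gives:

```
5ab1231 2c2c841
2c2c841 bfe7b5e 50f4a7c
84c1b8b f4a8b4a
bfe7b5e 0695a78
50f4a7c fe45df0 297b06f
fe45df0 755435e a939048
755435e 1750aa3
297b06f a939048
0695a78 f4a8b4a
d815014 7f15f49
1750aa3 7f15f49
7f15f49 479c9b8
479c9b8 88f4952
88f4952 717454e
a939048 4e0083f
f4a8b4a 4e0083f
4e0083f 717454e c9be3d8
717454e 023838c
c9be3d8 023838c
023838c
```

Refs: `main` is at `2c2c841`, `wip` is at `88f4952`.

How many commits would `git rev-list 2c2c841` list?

Walking parent pointers from 2c2c841: reachable set = {023838c, 0695a78, 1750aa3, 297b06f, 2c2c841, 479c9b8, 4e0083f, 50f4a7c, 717454e, 755435e, 7f15f49, 88f4952, a939048, bfe7b5e, c9be3d8, f4a8b4a, fe45df0}.
That is 17 commits.

17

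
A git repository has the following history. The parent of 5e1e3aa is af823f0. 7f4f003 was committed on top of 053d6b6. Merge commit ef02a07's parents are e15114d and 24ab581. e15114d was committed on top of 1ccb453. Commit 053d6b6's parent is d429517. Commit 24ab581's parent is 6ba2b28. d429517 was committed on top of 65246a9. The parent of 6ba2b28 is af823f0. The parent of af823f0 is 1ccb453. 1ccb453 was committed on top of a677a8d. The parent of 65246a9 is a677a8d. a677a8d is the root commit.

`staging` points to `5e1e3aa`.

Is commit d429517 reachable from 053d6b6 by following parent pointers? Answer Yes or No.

Yes

Ancestors of 053d6b6 (commits reachable by following parents): {053d6b6, 65246a9, a677a8d, d429517}.
d429517 is in that set, so it is an ancestor of 053d6b6.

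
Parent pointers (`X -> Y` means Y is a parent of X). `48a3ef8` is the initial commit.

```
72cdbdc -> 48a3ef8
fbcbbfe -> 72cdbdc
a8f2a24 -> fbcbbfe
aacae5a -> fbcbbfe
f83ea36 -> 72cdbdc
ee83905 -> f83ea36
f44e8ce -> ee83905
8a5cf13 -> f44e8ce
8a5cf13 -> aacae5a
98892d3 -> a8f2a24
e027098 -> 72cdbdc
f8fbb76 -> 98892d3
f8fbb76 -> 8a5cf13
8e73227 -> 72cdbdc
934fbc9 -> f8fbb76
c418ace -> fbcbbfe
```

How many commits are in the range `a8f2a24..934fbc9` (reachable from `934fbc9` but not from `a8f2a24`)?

Reachable from 934fbc9: {48a3ef8, 72cdbdc, 8a5cf13, 934fbc9, 98892d3, a8f2a24, aacae5a, ee83905, f44e8ce, f83ea36, f8fbb76, fbcbbfe}.
Reachable from a8f2a24: {48a3ef8, 72cdbdc, a8f2a24, fbcbbfe}.
In 934fbc9's history but not a8f2a24's: {8a5cf13, 934fbc9, 98892d3, aacae5a, ee83905, f44e8ce, f83ea36, f8fbb76} — 8 commits.

8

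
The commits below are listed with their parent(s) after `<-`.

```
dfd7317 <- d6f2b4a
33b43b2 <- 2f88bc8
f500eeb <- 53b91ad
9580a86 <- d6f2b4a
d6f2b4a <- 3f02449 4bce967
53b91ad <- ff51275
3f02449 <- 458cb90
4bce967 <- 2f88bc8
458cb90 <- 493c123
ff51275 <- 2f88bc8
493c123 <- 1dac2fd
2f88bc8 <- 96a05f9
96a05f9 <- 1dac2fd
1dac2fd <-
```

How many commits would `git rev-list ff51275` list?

4

Walking parent pointers from ff51275: reachable set = {1dac2fd, 2f88bc8, 96a05f9, ff51275}.
That is 4 commits.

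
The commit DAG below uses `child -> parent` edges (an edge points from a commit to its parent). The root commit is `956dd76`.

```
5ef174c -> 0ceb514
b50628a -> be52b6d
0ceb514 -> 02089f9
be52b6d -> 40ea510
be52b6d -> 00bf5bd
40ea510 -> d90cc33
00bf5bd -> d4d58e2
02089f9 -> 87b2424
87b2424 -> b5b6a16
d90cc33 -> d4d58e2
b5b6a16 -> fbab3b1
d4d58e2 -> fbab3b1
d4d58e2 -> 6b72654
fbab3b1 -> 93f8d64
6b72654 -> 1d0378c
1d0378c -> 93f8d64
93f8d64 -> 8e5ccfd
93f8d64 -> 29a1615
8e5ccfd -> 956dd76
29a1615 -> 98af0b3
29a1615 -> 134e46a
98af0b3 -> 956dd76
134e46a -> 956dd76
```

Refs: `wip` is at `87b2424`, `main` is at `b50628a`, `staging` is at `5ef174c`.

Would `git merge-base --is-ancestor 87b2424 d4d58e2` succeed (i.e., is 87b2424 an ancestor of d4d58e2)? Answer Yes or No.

No

Ancestors of d4d58e2: {134e46a, 1d0378c, 29a1615, 6b72654, 8e5ccfd, 93f8d64, 956dd76, 98af0b3, d4d58e2, fbab3b1}.
87b2424 is not in that set, so it is not an ancestor of d4d58e2.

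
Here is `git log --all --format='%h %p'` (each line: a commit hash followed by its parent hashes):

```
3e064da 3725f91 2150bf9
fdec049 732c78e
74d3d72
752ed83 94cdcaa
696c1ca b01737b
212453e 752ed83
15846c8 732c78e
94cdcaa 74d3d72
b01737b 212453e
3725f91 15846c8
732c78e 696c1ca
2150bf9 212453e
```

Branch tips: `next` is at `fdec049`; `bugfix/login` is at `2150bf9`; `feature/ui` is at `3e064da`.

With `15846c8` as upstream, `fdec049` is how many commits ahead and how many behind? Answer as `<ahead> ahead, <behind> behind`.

1 ahead, 1 behind

Reachable from fdec049: {212453e, 696c1ca, 732c78e, 74d3d72, 752ed83, 94cdcaa, b01737b, fdec049}.
Reachable from 15846c8: {15846c8, 212453e, 696c1ca, 732c78e, 74d3d72, 752ed83, 94cdcaa, b01737b}.
Only in fdec049's history (ahead): {fdec049} — 1.
Only in 15846c8's history (behind): {15846c8} — 1.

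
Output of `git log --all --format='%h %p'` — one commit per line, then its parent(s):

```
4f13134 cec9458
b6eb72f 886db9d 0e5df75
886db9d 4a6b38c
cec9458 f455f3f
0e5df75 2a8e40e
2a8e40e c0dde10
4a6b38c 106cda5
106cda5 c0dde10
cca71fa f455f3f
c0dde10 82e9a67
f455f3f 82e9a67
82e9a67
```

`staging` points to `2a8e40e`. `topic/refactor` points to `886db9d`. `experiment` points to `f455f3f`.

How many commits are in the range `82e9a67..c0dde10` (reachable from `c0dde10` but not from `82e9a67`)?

Reachable from c0dde10: {82e9a67, c0dde10}.
Reachable from 82e9a67: {82e9a67}.
In c0dde10's history but not 82e9a67's: {c0dde10} — 1 commit.

1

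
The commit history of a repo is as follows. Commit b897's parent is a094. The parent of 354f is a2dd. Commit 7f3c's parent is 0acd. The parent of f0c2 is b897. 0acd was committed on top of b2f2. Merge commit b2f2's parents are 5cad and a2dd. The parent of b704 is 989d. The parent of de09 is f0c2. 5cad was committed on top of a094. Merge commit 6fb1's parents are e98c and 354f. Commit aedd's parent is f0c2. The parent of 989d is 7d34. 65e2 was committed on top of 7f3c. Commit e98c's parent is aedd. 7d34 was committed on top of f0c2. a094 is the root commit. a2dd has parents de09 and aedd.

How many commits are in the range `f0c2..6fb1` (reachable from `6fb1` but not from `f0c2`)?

Reachable from 6fb1: {354f, 6fb1, a094, a2dd, aedd, b897, de09, e98c, f0c2}.
Reachable from f0c2: {a094, b897, f0c2}.
In 6fb1's history but not f0c2's: {354f, 6fb1, a2dd, aedd, de09, e98c} — 6 commits.

6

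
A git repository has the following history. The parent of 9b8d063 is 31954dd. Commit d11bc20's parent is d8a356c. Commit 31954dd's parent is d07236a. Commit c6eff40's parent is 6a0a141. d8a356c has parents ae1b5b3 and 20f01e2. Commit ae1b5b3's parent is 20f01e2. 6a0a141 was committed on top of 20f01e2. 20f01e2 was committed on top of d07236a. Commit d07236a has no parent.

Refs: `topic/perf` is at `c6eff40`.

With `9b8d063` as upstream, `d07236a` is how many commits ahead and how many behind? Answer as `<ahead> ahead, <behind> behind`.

0 ahead, 2 behind

Reachable from d07236a: {d07236a}.
Reachable from 9b8d063: {31954dd, 9b8d063, d07236a}.
Only in d07236a's history (ahead): {} — 0.
Only in 9b8d063's history (behind): {31954dd, 9b8d063} — 2.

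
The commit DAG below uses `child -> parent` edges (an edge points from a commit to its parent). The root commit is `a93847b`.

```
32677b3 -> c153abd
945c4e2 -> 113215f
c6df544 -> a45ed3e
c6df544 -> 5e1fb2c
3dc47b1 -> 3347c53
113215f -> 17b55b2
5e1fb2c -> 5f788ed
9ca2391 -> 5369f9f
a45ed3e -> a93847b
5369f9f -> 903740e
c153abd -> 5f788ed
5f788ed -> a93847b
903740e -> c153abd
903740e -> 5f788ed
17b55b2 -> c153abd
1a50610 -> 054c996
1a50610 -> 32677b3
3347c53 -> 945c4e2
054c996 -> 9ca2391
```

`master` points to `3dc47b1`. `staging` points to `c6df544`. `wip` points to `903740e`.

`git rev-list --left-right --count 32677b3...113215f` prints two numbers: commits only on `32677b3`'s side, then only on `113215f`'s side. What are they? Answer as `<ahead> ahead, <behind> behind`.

Reachable from 32677b3: {32677b3, 5f788ed, a93847b, c153abd}.
Reachable from 113215f: {113215f, 17b55b2, 5f788ed, a93847b, c153abd}.
Only in 32677b3's history (ahead): {32677b3} — 1.
Only in 113215f's history (behind): {113215f, 17b55b2} — 2.

1 ahead, 2 behind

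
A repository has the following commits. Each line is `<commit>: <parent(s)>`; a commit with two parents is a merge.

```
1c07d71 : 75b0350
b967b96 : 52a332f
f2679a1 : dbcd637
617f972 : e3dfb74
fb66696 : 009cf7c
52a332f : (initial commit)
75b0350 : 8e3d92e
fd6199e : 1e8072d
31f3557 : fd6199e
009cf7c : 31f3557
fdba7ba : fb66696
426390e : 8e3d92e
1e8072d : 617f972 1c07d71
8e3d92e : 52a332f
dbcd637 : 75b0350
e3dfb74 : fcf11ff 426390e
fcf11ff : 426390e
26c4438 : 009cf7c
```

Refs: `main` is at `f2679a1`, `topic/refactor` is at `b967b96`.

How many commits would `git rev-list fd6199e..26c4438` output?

Reachable from 26c4438: {009cf7c, 1c07d71, 1e8072d, 26c4438, 31f3557, 426390e, 52a332f, 617f972, 75b0350, 8e3d92e, e3dfb74, fcf11ff, fd6199e}.
Reachable from fd6199e: {1c07d71, 1e8072d, 426390e, 52a332f, 617f972, 75b0350, 8e3d92e, e3dfb74, fcf11ff, fd6199e}.
In 26c4438's history but not fd6199e's: {009cf7c, 26c4438, 31f3557} — 3 commits.

3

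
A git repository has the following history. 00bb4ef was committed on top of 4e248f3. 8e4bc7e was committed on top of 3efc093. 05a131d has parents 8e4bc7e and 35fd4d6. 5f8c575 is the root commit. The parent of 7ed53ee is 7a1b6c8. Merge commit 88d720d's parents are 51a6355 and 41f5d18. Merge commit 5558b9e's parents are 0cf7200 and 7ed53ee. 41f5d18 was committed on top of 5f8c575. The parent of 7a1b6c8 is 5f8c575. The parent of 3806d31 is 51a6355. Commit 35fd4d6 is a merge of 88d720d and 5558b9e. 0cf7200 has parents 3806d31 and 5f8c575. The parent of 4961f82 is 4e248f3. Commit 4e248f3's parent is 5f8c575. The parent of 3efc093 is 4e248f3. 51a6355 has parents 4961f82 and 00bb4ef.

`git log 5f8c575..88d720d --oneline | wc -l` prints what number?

Reachable from 88d720d: {00bb4ef, 41f5d18, 4961f82, 4e248f3, 51a6355, 5f8c575, 88d720d}.
Reachable from 5f8c575: {5f8c575}.
In 88d720d's history but not 5f8c575's: {00bb4ef, 41f5d18, 4961f82, 4e248f3, 51a6355, 88d720d} — 6 commits.

6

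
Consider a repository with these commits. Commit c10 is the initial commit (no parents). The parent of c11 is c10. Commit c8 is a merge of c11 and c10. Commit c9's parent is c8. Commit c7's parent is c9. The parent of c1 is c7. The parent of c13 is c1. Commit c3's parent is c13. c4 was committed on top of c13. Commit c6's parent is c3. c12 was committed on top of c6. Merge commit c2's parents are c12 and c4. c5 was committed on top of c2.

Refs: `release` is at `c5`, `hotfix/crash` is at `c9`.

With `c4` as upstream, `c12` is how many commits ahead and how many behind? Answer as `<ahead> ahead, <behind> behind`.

Reachable from c12: {c1, c10, c11, c12, c13, c3, c6, c7, c8, c9}.
Reachable from c4: {c1, c10, c11, c13, c4, c7, c8, c9}.
Only in c12's history (ahead): {c12, c3, c6} — 3.
Only in c4's history (behind): {c4} — 1.

3 ahead, 1 behind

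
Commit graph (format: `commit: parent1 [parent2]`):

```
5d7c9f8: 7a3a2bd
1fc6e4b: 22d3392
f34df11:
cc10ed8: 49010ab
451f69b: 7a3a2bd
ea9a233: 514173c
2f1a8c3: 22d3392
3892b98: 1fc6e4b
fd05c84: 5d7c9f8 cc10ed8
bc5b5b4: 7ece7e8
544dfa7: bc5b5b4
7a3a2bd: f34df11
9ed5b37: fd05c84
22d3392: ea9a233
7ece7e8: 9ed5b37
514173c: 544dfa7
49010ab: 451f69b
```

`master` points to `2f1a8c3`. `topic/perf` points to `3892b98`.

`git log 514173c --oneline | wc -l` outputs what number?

12

Walking parent pointers from 514173c: reachable set = {451f69b, 49010ab, 514173c, 544dfa7, 5d7c9f8, 7a3a2bd, 7ece7e8, 9ed5b37, bc5b5b4, cc10ed8, f34df11, fd05c84}.
That is 12 commits.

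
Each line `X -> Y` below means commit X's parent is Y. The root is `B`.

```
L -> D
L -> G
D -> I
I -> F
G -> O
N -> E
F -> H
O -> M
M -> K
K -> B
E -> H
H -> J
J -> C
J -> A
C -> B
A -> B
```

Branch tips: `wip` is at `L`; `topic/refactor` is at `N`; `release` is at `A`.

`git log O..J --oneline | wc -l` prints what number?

3

Reachable from J: {A, B, C, J}.
Reachable from O: {B, K, M, O}.
In J's history but not O's: {A, C, J} — 3 commits.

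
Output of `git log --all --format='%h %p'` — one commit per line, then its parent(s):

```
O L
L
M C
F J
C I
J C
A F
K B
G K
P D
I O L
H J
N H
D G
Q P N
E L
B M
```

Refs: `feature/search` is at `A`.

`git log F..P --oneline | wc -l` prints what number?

Reachable from P: {B, C, D, G, I, K, L, M, O, P}.
Reachable from F: {C, F, I, J, L, O}.
In P's history but not F's: {B, D, G, K, M, P} — 6 commits.

6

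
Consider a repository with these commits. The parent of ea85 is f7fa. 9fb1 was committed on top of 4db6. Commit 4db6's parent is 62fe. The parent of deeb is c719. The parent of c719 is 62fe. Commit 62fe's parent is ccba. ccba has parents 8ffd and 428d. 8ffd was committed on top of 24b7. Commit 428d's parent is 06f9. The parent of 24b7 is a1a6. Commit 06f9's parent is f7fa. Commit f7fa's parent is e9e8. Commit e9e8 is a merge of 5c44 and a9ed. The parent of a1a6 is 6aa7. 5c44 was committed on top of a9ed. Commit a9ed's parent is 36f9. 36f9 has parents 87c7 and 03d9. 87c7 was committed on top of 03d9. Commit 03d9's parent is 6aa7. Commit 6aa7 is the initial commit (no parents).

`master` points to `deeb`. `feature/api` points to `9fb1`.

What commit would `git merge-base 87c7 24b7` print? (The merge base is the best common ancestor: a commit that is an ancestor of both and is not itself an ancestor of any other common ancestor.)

Ancestors of 87c7: {03d9, 6aa7, 87c7}.
Ancestors of 24b7: {24b7, 6aa7, a1a6}.
Common ancestors: {6aa7}.
The only common ancestor is 6aa7, so it is the merge base.

6aa7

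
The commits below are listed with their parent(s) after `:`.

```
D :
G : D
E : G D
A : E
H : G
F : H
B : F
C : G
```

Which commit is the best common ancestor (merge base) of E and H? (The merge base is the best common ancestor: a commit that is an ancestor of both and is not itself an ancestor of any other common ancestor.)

G

Ancestors of E: {D, E, G}.
Ancestors of H: {D, G, H}.
Common ancestors: {D, G}.
Among these, G is not an ancestor of any other common ancestor — it is the merge base.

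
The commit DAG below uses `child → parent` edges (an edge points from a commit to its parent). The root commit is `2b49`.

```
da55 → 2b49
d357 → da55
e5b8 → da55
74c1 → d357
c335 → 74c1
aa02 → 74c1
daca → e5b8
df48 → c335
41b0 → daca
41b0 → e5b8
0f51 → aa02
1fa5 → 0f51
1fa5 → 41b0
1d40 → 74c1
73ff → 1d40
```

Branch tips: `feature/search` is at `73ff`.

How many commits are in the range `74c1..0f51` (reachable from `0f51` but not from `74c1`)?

2

Reachable from 0f51: {0f51, 2b49, 74c1, aa02, d357, da55}.
Reachable from 74c1: {2b49, 74c1, d357, da55}.
In 0f51's history but not 74c1's: {0f51, aa02} — 2 commits.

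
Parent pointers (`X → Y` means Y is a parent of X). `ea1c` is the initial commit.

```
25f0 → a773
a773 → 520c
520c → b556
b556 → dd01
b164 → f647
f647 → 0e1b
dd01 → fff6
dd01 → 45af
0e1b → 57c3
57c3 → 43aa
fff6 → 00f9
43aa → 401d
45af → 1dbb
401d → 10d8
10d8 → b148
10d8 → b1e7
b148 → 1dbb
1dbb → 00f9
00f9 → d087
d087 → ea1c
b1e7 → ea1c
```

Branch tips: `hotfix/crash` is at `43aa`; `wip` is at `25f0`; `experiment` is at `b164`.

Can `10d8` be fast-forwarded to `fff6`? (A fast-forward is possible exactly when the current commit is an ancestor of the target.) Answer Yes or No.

No

A fast-forward from 10d8 to fff6 is possible iff 10d8 is an ancestor of fff6.
Ancestors of fff6: {00f9, d087, ea1c, fff6}.
10d8 is not among them, so fast-forward is not possible.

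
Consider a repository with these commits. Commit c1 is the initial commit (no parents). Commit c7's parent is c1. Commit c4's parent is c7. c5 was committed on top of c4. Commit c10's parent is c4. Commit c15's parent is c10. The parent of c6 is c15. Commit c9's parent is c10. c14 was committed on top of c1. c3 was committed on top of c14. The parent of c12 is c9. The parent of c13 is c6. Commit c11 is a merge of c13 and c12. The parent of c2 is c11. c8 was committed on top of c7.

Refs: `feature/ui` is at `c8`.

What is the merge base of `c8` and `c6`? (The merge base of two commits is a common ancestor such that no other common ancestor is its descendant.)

Ancestors of c8: {c1, c7, c8}.
Ancestors of c6: {c1, c10, c15, c4, c6, c7}.
Common ancestors: {c1, c7}.
Among these, c7 is not an ancestor of any other common ancestor — it is the merge base.

c7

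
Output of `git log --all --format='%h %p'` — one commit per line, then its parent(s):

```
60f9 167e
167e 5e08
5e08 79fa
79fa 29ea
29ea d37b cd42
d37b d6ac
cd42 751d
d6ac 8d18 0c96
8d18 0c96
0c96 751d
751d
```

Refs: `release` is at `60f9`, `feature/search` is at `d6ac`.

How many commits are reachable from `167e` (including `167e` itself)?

10

Walking parent pointers from 167e: reachable set = {0c96, 167e, 29ea, 5e08, 751d, 79fa, 8d18, cd42, d37b, d6ac}.
That is 10 commits.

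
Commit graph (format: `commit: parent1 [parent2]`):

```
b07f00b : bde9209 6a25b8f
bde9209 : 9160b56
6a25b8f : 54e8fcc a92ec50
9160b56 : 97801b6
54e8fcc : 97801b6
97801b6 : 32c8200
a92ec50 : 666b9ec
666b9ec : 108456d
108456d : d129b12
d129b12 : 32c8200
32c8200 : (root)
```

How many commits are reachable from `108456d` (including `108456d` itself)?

3

Walking parent pointers from 108456d: reachable set = {108456d, 32c8200, d129b12}.
That is 3 commits.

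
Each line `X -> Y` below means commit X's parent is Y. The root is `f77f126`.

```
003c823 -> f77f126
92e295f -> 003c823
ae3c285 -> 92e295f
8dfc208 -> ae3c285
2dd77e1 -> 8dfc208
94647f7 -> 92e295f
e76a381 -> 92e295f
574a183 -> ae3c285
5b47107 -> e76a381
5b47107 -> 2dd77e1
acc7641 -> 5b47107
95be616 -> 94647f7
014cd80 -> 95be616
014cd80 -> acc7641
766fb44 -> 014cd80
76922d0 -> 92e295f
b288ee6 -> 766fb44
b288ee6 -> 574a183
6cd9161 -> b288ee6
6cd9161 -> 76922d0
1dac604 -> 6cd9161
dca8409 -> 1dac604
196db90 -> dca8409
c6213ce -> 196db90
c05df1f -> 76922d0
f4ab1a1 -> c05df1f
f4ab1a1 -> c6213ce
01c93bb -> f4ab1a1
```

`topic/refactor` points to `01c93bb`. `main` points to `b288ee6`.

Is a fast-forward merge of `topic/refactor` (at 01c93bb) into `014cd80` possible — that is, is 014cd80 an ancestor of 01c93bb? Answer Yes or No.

A fast-forward from 014cd80 to 01c93bb is possible iff 014cd80 is an ancestor of 01c93bb.
Ancestors of 01c93bb: {003c823, 014cd80, 01c93bb, 196db90, 1dac604, 2dd77e1, 574a183, 5b47107, 6cd9161, 766fb44, 76922d0, 8dfc208, 92e295f, 94647f7, 95be616, acc7641, ae3c285, b288ee6, c05df1f, c6213ce, dca8409, e76a381, f4ab1a1, f77f126}.
014cd80 is among them, so fast-forward is possible.

Yes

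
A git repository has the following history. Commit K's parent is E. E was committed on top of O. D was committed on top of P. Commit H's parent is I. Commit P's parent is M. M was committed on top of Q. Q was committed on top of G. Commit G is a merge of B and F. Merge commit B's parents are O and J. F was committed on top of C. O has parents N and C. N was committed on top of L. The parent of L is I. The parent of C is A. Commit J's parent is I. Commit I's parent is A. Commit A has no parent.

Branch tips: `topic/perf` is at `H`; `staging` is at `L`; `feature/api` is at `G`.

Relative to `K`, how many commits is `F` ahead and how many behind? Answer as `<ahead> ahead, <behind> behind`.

Reachable from F: {A, C, F}.
Reachable from K: {A, C, E, I, K, L, N, O}.
Only in F's history (ahead): {F} — 1.
Only in K's history (behind): {E, I, K, L, N, O} — 6.

1 ahead, 6 behind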